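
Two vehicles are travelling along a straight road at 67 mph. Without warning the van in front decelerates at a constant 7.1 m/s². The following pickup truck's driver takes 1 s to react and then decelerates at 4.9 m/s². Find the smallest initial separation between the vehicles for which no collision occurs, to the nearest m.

Minimum gap ≈ 58 m

67 mph × 0.44704 = 29.9517 m/s.
Leader travels v²/(2a_L) = 897.104 / 14.200 = 63.176 m before stopping.
Follower covers v·t_r = 29.9517 × 1 = 29.952 m while reacting, then v²/(2a_F) = 897.104 / 9.800 = 91.541 m while braking, for a total of 29.952 + 91.541 = 121.493 m.
Since a_F ≤ a_L and the follower starts braking later, the follower is never slower than the leader, so the closest approach is when both have stopped.
Minimum gap = 121.493 − 63.176 = 58.317 m.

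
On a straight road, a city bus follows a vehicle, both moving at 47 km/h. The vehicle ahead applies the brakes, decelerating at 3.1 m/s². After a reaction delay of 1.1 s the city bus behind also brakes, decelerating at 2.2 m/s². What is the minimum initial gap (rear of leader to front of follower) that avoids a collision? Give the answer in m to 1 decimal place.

47 km/h ÷ 3.6 = 13.0556 m/s.
Leader travels v²/(2a_L) = 170.449 / 6.200 = 27.492 m before stopping.
Follower covers v·t_r = 13.0556 × 1.1 = 14.361 m while reacting, then v²/(2a_F) = 170.449 / 4.400 = 38.738 m while braking, for a total of 14.361 + 38.738 = 53.099 m.
Since a_F ≤ a_L and the follower starts braking later, the follower is never slower than the leader, so the closest approach is when both have stopped.
Minimum gap = 53.099 − 27.492 = 25.607 m.

Minimum gap ≈ 25.6 m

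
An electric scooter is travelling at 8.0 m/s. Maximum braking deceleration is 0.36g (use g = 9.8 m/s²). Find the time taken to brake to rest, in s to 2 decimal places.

Braking time ≈ 2.27 s

a = 0.36 × 9.8 = 3.528 m/s².
Braking time = v/a = 8.0000 / 3.528 = 2.268 s.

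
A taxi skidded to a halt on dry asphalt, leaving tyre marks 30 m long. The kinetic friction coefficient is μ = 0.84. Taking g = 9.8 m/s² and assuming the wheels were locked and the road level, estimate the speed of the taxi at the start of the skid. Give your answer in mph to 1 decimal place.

Initial speed ≈ 49.7 mph

Deceleration a = μg = 0.84 × 9.8 = 8.232 m/s².
v = √(2a·d) = √(2 × 8.232 × 30) = √493.920 = 22.2243 m/s.
= 22.2243 ÷ 0.44704 = 49.714 mph.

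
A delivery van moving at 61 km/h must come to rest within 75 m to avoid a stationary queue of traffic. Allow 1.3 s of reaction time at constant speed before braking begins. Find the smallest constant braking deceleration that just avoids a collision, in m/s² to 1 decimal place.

Required deceleration ≈ 2.7 m/s²

61 km/h ÷ 3.6 = 16.9444 m/s.
Distance covered during reaction = 16.9444 × 1.3 = 22.028 m.
Distance available for braking: 75 − 22.028 = 52.972 m.
v² = 2a·d ⇒ a = v²/(2d) = 16.9444² / (2 × 52.972) = 287.113 / 105.944 = 2.7100 m/s².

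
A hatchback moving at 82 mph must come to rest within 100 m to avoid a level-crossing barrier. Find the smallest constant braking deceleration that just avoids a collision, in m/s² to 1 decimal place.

Required deceleration ≈ 6.7 m/s²

82 mph × 0.44704 = 36.6573 m/s.
v² = 2a·d ⇒ a = v²/(2d) = 36.6573² / (2 × 100.000) = 1343.758 / 200.000 = 6.7188 m/s².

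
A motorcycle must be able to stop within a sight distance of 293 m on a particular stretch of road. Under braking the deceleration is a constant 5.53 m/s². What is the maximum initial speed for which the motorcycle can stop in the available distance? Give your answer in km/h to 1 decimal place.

Maximum speed ≈ 204.9 km/h

v²/(2a) = d ⇒ v = √(2 × 5.530 × 293) = √3240.58 = 56.9261 m/s.
56.9261 m/s × 3.6 = 204.934 km/h.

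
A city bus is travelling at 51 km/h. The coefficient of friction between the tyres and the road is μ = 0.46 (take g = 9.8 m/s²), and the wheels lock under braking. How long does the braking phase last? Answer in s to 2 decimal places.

51 km/h ÷ 3.6 = 14.1667 m/s.
a = μg = 0.46 × 9.8 = 4.508 m/s².
Braking time = v/a = 14.1667 / 4.508 = 3.143 s.

Braking time ≈ 3.14 s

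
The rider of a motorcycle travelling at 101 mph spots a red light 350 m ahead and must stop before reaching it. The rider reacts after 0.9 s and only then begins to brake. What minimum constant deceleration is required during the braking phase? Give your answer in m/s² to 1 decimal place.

101 mph × 0.44704 = 45.1510 m/s.
Distance covered during reaction = 45.1510 × 0.9 = 40.636 m.
Distance available for braking: 350 − 40.636 = 309.364 m.
v² = 2a·d ⇒ a = v²/(2d) = 45.1510² / (2 × 309.364) = 2038.613 / 618.728 = 3.2948 m/s².

Required deceleration ≈ 3.3 m/s²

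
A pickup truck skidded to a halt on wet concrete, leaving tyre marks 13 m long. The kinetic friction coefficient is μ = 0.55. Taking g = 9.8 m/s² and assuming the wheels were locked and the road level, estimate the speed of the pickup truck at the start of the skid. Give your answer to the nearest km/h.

Initial speed ≈ 43 km/h

Deceleration a = μg = 0.55 × 9.8 = 5.390 m/s².
v = √(2a·d) = √(2 × 5.390 × 13) = √140.140 = 11.8381 m/s.
= 11.8381 × 3.6 = 42.617 km/h.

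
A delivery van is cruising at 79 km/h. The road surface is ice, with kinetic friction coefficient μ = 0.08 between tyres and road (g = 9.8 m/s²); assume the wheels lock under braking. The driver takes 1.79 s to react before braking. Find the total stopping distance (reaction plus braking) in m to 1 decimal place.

79 km/h ÷ 3.6 = 21.9444 m/s.
a = μg = 0.08 × 9.8 = 0.784 m/s².
Reaction distance = v·t_r = 21.9444 × 1.79 = 39.280 m.
Braking distance = v²/(2a) = 21.9444² / (2 × 0.784) = 481.557 / 1.568 = 307.115 m.
Total = 39.280 + 307.115 = 346.395 m.

Total stopping distance ≈ 346.4 m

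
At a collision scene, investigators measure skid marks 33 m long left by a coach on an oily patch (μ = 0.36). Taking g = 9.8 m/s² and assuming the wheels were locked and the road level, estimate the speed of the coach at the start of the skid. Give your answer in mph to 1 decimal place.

Deceleration a = μg = 0.36 × 9.8 = 3.528 m/s².
v = √(2a·d) = √(2 × 3.528 × 33) = √232.848 = 15.2594 m/s.
= 15.2594 ÷ 0.44704 = 34.134 mph.

Initial speed ≈ 34.1 mph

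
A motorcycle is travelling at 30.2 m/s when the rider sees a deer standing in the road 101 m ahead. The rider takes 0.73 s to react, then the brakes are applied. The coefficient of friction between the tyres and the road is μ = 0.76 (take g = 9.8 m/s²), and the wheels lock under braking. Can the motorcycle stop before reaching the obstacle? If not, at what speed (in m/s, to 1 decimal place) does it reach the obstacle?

Yes — it stops about 17.7 m short of the obstacle, so it never reaches it

a = μg = 0.76 × 9.8 = 7.448 m/s².
Reaction distance = 30.2000 × 0.73 = 22.046 m.
Braking distance = v²/(2a) = 912.040 / 14.896 = 61.227 m.
Total stopping distance = 22.046 + 61.227 = 83.273 m, vs 101 m available — it stops with 101 − 83.273 = 17.727 m to spare.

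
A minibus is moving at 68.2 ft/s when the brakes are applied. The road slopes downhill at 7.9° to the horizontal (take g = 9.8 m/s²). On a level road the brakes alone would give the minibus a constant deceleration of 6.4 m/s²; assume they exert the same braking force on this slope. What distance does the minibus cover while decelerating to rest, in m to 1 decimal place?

Braking distance ≈ 42.8 m

68.2 ft/s × 0.3048 = 20.7874 m/s.
Gravity along the downhill slope reduces the braking deceleration: a_eff = 6.400 − 9.8·sin 7.9° = 6.400 − 1.347 = 5.053 m/s².
Braking distance = v²/(2a) = 20.7874² / (2 × 5.053) = 432.116 / 10.106 = 42.758 m.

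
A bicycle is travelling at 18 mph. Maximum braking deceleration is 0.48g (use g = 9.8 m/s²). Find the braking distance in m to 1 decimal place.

18 mph × 0.44704 = 8.0467 m/s.
a = 0.48 × 9.8 = 4.704 m/s².
Braking distance = v²/(2a) = 8.0467² / (2 × 4.704) = 64.749 / 9.408 = 6.882 m.

Braking distance ≈ 6.9 m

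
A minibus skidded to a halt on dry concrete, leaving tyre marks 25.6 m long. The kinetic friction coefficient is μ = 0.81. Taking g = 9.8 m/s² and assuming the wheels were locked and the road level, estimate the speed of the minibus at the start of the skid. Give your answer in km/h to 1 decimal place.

Deceleration a = μg = 0.81 × 9.8 = 7.938 m/s².
v = √(2a·d) = √(2 × 7.938 × 25.6) = √406.426 = 20.1600 m/s.
= 20.1600 × 3.6 = 72.576 km/h.

Initial speed ≈ 72.6 km/h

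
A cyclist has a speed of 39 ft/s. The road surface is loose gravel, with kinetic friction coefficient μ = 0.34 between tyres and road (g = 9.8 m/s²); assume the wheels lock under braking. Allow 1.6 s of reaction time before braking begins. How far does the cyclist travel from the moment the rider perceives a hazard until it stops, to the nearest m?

Total stopping distance ≈ 40 m

39 ft/s × 0.3048 = 11.8872 m/s.
a = μg = 0.34 × 9.8 = 3.332 m/s².
Reaction distance = v·t_r = 11.8872 × 1.6 = 19.020 m.
Braking distance = v²/(2a) = 11.8872² / (2 × 3.332) = 141.306 / 6.664 = 21.204 m.
Total = 19.020 + 21.204 = 40.224 m.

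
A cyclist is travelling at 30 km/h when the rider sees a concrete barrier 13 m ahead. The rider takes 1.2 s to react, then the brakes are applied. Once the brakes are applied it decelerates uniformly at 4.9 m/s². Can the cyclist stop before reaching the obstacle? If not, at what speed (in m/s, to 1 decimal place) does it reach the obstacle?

30 km/h ÷ 3.6 = 8.3333 m/s.
Reaction distance = 8.3333 × 1.2 = 10.000 m.
Braking distance needed to stop: v²/(2a) = 69.444 / 9.800 = 7.086 m, so total needed = 10.000 + 7.086 = 17.086 m > 13 m — it cannot stop.
Distance remaining when braking begins: 13 − 10.000 = 3.000 m.
v² = v₀² − 2a·d = 69.444 − 2 × 4.900 × 3.000 = 40.044 m²/s².
v = √40.044 = 6.328 m/s.

No — it strikes the obstacle at 6.3 m/s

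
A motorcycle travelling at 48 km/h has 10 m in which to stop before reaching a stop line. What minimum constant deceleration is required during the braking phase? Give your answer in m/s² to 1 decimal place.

Required deceleration ≈ 8.9 m/s²

48 km/h ÷ 3.6 = 13.3333 m/s.
v² = 2a·d ⇒ a = v²/(2d) = 13.3333² / (2 × 10.000) = 177.777 / 20.000 = 8.8888 m/s².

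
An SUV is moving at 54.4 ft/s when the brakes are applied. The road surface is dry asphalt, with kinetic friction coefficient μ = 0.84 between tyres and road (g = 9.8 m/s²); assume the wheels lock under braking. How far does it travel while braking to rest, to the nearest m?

Braking distance ≈ 17 m

54.4 ft/s × 0.3048 = 16.5811 m/s.
a = μg = 0.84 × 9.8 = 8.232 m/s².
Braking distance = v²/(2a) = 16.5811² / (2 × 8.232) = 274.933 / 16.464 = 16.699 m.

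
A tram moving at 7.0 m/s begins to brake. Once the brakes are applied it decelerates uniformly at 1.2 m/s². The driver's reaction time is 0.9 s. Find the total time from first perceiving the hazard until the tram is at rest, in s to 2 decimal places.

Total time ≈ 6.73 s

Braking time = v/a = 7.0000 / 1.200 = 5.833 s.
Total = 0.9 + 5.833 = 6.733 s.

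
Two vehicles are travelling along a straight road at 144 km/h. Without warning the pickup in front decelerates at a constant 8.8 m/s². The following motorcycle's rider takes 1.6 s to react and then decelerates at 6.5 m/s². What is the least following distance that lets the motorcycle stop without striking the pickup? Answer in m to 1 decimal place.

144 km/h ÷ 3.6 = 40.0000 m/s.
Leader travels v²/(2a_L) = 1600.000 / 17.600 = 90.909 m before stopping.
Follower covers v·t_r = 40.0000 × 1.6 = 64.000 m while reacting, then v²/(2a_F) = 1600.000 / 13.000 = 123.077 m while braking, for a total of 64.000 + 123.077 = 187.077 m.
Since a_F ≤ a_L and the follower starts braking later, the follower is never slower than the leader, so the closest approach is when both have stopped.
Minimum gap = 187.077 − 90.909 = 96.168 m.

Minimum gap ≈ 96.2 m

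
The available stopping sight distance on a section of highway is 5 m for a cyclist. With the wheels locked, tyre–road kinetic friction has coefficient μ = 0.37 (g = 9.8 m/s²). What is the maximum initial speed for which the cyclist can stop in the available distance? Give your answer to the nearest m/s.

Maximum speed ≈ 6 m/s

a = μg = 0.37 × 9.8 = 3.626 m/s².
v²/(2a) = d ⇒ v = √(2 × 3.626 × 5) = √36.26 = 6.0216 m/s.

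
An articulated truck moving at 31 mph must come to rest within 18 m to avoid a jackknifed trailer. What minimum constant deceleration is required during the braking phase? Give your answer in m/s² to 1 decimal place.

31 mph × 0.44704 = 13.8582 m/s.
v² = 2a·d ⇒ a = v²/(2d) = 13.8582² / (2 × 18.000) = 192.050 / 36.000 = 5.3347 m/s².

Required deceleration ≈ 5.3 m/s²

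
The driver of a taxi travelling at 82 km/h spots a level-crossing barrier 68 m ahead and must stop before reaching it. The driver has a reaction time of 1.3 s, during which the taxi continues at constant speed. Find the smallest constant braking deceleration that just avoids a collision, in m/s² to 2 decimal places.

82 km/h ÷ 3.6 = 22.7778 m/s.
Distance covered during reaction = 22.7778 × 1.3 = 29.611 m.
Distance available for braking: 68 − 29.611 = 38.389 m.
v² = 2a·d ⇒ a = v²/(2d) = 22.7778² / (2 × 38.389) = 518.828 / 76.778 = 6.7575 m/s².

Required deceleration ≈ 6.76 m/s²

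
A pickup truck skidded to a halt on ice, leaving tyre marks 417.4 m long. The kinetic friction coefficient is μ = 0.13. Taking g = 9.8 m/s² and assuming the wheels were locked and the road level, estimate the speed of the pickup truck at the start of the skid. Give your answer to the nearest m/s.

Initial speed ≈ 33 m/s

Deceleration a = μg = 0.13 × 9.8 = 1.274 m/s².
v = √(2a·d) = √(2 × 1.274 × 417.4) = √1063.535 = 32.6119 m/s.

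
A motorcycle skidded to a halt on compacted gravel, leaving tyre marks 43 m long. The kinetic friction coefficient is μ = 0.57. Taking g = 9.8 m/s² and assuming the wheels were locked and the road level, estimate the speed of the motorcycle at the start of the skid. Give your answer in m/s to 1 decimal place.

Initial speed ≈ 21.9 m/s

Deceleration a = μg = 0.57 × 9.8 = 5.586 m/s².
v = √(2a·d) = √(2 × 5.586 × 43) = √480.396 = 21.9179 m/s.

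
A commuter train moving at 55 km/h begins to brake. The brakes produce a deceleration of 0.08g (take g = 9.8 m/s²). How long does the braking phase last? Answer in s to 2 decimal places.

Braking time ≈ 19.49 s

55 km/h ÷ 3.6 = 15.2778 m/s.
a = 0.08 × 9.8 = 0.784 m/s².
Braking time = v/a = 15.2778 / 0.784 = 19.487 s.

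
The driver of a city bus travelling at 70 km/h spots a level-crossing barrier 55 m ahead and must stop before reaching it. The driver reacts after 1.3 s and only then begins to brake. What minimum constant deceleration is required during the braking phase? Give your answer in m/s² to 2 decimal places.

Required deceleration ≈ 6.36 m/s²

70 km/h ÷ 3.6 = 19.4444 m/s.
Distance covered during reaction = 19.4444 × 1.3 = 25.278 m.
Distance available for braking: 55 − 25.278 = 29.722 m.
v² = 2a·d ⇒ a = v²/(2d) = 19.4444² / (2 × 29.722) = 378.085 / 59.444 = 6.3604 m/s².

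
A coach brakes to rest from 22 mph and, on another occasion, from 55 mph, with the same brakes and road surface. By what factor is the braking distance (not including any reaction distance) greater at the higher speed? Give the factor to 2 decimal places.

Factor ≈ 6.25

Braking distance d = v²/(2a), so with a fixed, d ∝ v².
Factor = (55/22)² = 2.5000² = 6.2500.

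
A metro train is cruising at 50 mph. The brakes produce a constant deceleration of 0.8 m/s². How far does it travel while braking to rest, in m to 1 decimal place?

Braking distance ≈ 312.3 m

50 mph × 0.44704 = 22.3520 m/s.
Braking distance = v²/(2a) = 22.3520² / (2 × 0.800) = 499.612 / 1.600 = 312.257 m.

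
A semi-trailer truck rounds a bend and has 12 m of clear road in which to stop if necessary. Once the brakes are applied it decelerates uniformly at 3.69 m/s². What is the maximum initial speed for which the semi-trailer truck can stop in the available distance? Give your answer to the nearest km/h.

v²/(2a) = d ⇒ v = √(2 × 3.690 × 12) = √88.56 = 9.4106 m/s.
9.4106 m/s × 3.6 = 33.878 km/h.

Maximum speed ≈ 34 km/h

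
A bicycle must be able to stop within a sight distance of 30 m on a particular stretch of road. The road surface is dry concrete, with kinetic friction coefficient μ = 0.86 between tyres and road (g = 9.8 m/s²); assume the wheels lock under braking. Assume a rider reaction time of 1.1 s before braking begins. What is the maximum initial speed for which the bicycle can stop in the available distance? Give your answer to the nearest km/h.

Maximum speed ≈ 54 km/h

a = μg = 0.86 × 9.8 = 8.428 m/s².
Stopping distance: v·t_r + v²/(2a) = 30 with t_r = 1.1 s and a = 8.428 m/s².
So v² + 18.542 v − 505.68 = 0.
Positive root: v = −a·t_r + √((a·t_r)² + 2a·d) = −9.271 + √(85.951 + 505.68) = 15.0525 m/s.
15.0525 m/s × 3.6 = 54.189 km/h.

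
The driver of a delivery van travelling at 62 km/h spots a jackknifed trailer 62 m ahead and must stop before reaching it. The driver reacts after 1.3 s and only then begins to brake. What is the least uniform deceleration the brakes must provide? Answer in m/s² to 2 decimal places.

62 km/h ÷ 3.6 = 17.2222 m/s.
Distance covered during reaction = 17.2222 × 1.3 = 22.389 m.
Distance available for braking: 62 − 22.389 = 39.611 m.
v² = 2a·d ⇒ a = v²/(2d) = 17.2222² / (2 × 39.611) = 296.604 / 79.222 = 3.7440 m/s².

Required deceleration ≈ 3.74 m/s²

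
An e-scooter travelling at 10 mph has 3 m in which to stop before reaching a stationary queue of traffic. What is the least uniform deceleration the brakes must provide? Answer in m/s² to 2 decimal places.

Required deceleration ≈ 3.33 m/s²

10 mph × 0.44704 = 4.4704 m/s.
v² = 2a·d ⇒ a = v²/(2d) = 4.4704² / (2 × 3.000) = 19.984 / 6.000 = 3.3307 m/s².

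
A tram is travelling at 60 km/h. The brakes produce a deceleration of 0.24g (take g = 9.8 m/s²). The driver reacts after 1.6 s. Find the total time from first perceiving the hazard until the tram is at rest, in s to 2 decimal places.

60 km/h ÷ 3.6 = 16.6667 m/s.
a = 0.24 × 9.8 = 2.352 m/s².
Braking time = v/a = 16.6667 / 2.352 = 7.086 s.
Total = 1.6 + 7.086 = 8.686 s.

Total time ≈ 8.69 s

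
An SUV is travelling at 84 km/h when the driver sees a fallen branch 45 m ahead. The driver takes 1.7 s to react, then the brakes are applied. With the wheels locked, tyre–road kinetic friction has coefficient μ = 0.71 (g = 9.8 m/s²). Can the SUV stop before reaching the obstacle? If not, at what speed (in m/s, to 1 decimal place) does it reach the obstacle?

No — it strikes the obstacle at 21.7 m/s

84 km/h ÷ 3.6 = 23.3333 m/s.
a = μg = 0.71 × 9.8 = 6.958 m/s².
Reaction distance = 23.3333 × 1.7 = 39.667 m.
Braking distance needed to stop: v²/(2a) = 544.443 / 13.916 = 39.124 m, so total needed = 39.667 + 39.124 = 78.791 m > 45 m — it cannot stop.
Distance remaining when braking begins: 45 − 39.667 = 5.333 m.
v² = v₀² − 2a·d = 544.443 − 2 × 6.958 × 5.333 = 470.229 m²/s².
v = √470.229 = 21.685 m/s.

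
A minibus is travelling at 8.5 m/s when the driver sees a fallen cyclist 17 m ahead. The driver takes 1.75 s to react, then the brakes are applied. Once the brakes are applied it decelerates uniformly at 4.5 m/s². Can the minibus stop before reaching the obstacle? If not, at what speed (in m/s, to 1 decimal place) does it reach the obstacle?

Reaction distance = 8.5000 × 1.75 = 14.875 m.
Braking distance needed to stop: v²/(2a) = 72.250 / 9.000 = 8.028 m, so total needed = 14.875 + 8.028 = 22.903 m > 17 m — it cannot stop.
Distance remaining when braking begins: 17 − 14.875 = 2.125 m.
v² = v₀² − 2a·d = 72.250 − 2 × 4.500 × 2.125 = 53.125 m²/s².
v = √53.125 = 7.289 m/s.

No — it strikes the obstacle at 7.3 m/s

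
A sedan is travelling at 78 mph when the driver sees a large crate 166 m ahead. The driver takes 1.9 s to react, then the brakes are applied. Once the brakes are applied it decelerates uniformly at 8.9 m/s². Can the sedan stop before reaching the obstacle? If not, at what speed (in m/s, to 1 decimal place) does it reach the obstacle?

Yes — it stops about 31.4 m short of the obstacle, so it never reaches it

78 mph × 0.44704 = 34.8691 m/s.
Reaction distance = 34.8691 × 1.9 = 66.251 m.
Braking distance = v²/(2a) = 1215.854 / 17.800 = 68.306 m.
Total stopping distance = 66.251 + 68.306 = 134.557 m, vs 166 m available — it stops with 166 − 134.557 = 31.443 m to spare.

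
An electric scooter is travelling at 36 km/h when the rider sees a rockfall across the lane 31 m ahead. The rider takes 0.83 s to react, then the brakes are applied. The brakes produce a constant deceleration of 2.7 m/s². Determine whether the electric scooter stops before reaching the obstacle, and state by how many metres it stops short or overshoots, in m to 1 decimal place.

36 km/h ÷ 3.6 = 10.0000 m/s.
Reaction distance = 10.0000 × 0.83 = 8.300 m.
Braking distance = v²/(2a) = 100.000 / 5.400 = 18.519 m.
Total stopping distance = 8.300 + 18.519 = 26.819 m, vs 31 m available — it stops with 31 − 26.819 = 4.181 m to spare.

Yes — it stops 4.2 m short of the obstacle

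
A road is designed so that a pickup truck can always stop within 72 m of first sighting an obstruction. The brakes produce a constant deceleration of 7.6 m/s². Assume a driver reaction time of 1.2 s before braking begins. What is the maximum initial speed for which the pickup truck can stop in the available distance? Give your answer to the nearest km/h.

Stopping distance: v·t_r + v²/(2a) = 72 with t_r = 1.2 s and a = 7.600 m/s².
So v² + 18.240 v − 1094.40 = 0.
Positive root: v = −a·t_r + √((a·t_r)² + 2a·d) = −9.120 + √(83.174 + 1094.40) = 25.1958 m/s.
25.1958 m/s × 3.6 = 90.705 km/h.

Maximum speed ≈ 91 km/h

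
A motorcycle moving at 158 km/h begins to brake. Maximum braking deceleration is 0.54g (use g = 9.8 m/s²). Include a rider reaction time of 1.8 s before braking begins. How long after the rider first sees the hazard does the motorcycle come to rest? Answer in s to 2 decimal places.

Total time ≈ 10.09 s

158 km/h ÷ 3.6 = 43.8889 m/s.
a = 0.54 × 9.8 = 5.292 m/s².
Braking time = v/a = 43.8889 / 5.292 = 8.293 s.
Total = 1.8 + 8.293 = 10.093 s.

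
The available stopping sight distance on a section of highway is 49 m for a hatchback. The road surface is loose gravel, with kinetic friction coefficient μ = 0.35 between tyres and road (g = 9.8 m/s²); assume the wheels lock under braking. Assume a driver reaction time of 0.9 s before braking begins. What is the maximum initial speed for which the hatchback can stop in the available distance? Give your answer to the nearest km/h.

Maximum speed ≈ 56 km/h

a = μg = 0.35 × 9.8 = 3.430 m/s².
Stopping distance: v·t_r + v²/(2a) = 49 with t_r = 0.9 s and a = 3.430 m/s².
So v² + 6.174 v − 336.14 = 0.
Positive root: v = −a·t_r + √((a·t_r)² + 2a·d) = −3.087 + √(9.530 + 336.14) = 15.5052 m/s.
15.5052 m/s × 3.6 = 55.819 km/h.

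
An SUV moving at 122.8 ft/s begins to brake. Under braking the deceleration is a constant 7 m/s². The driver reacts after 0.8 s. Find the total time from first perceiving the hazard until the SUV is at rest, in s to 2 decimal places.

Total time ≈ 6.15 s

122.8 ft/s × 0.3048 = 37.4294 m/s.
Braking time = v/a = 37.4294 / 7.000 = 5.347 s.
Total = 0.8 + 5.347 = 6.147 s.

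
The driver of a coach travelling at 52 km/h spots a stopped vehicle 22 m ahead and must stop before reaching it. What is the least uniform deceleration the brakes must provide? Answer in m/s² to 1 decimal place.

Required deceleration ≈ 4.7 m/s²

52 km/h ÷ 3.6 = 14.4444 m/s.
v² = 2a·d ⇒ a = v²/(2d) = 14.4444² / (2 × 22.000) = 208.641 / 44.000 = 4.7418 m/s².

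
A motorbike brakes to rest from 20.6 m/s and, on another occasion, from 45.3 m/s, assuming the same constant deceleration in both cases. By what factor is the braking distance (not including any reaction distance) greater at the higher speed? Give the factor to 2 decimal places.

Braking distance d = v²/(2a), so with a fixed, d ∝ v².
Factor = (45.3/20.6)² = 2.1990² = 4.8356.

Factor ≈ 4.84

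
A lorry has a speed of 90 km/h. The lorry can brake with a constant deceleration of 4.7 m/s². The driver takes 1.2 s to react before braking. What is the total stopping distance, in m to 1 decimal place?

90 km/h ÷ 3.6 = 25.0000 m/s.
Reaction distance = v·t_r = 25.0000 × 1.2 = 30.000 m.
Braking distance = v²/(2a) = 25.0000² / (2 × 4.700) = 625.000 / 9.400 = 66.489 m.
Total = 30.000 + 66.489 = 96.489 m.

Total stopping distance ≈ 96.5 m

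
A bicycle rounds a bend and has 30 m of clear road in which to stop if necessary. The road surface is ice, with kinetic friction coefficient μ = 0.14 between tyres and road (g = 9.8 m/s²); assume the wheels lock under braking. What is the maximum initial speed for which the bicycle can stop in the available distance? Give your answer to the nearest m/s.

a = μg = 0.14 × 9.8 = 1.372 m/s².
v²/(2a) = d ⇒ v = √(2 × 1.372 × 30) = √82.32 = 9.0730 m/s.

Maximum speed ≈ 9 m/s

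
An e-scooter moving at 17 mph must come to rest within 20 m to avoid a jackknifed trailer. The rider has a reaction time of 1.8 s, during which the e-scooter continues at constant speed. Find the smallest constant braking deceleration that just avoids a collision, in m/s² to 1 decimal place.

17 mph × 0.44704 = 7.5997 m/s.
Distance covered during reaction = 7.5997 × 1.8 = 13.679 m.
Distance available for braking: 20 − 13.679 = 6.321 m.
v² = 2a·d ⇒ a = v²/(2d) = 7.5997² / (2 × 6.321) = 57.755 / 12.642 = 4.5685 m/s².

Required deceleration ≈ 4.6 m/s²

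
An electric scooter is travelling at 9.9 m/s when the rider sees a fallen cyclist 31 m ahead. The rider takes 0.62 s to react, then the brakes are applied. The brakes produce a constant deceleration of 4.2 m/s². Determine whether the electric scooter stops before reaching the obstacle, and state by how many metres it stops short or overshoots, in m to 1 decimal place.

Reaction distance = 9.9000 × 0.62 = 6.138 m.
Braking distance = v²/(2a) = 98.010 / 8.400 = 11.668 m.
Total stopping distance = 6.138 + 11.668 = 17.806 m, vs 31 m available — it stops with 31 − 17.806 = 13.194 m to spare.

Yes — it stops 13.2 m short of the obstacle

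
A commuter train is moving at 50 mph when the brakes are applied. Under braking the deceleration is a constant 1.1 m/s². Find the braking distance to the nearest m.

Braking distance ≈ 227 m

50 mph × 0.44704 = 22.3520 m/s.
Braking distance = v²/(2a) = 22.3520² / (2 × 1.100) = 499.612 / 2.200 = 227.096 m.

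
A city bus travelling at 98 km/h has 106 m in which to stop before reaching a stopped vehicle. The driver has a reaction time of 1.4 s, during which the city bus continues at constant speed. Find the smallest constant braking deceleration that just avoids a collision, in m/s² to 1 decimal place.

98 km/h ÷ 3.6 = 27.2222 m/s.
Distance covered during reaction = 27.2222 × 1.4 = 38.111 m.
Distance available for braking: 106 − 38.111 = 67.889 m.
v² = 2a·d ⇒ a = v²/(2d) = 27.2222² / (2 × 67.889) = 741.048 / 135.778 = 5.4578 m/s².

Required deceleration ≈ 5.5 m/s²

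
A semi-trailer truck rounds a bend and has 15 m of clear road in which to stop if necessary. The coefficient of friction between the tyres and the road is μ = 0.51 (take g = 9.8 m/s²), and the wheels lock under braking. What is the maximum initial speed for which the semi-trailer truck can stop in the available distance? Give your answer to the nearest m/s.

a = μg = 0.51 × 9.8 = 4.998 m/s².
v²/(2a) = d ⇒ v = √(2 × 4.998 × 15) = √149.94 = 12.2450 m/s.

Maximum speed ≈ 12 m/s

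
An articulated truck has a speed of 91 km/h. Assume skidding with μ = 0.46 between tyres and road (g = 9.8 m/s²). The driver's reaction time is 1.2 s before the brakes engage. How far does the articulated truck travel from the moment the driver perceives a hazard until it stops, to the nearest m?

Total stopping distance ≈ 101 m

91 km/h ÷ 3.6 = 25.2778 m/s.
a = μg = 0.46 × 9.8 = 4.508 m/s².
Reaction distance = v·t_r = 25.2778 × 1.2 = 30.333 m.
Braking distance = v²/(2a) = 25.2778² / (2 × 4.508) = 638.967 / 9.016 = 70.870 m.
Total = 30.333 + 70.870 = 101.203 m.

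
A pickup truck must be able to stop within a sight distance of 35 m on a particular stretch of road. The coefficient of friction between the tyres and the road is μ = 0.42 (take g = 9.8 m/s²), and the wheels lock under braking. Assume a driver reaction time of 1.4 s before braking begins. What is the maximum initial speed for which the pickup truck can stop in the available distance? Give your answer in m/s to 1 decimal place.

a = μg = 0.42 × 9.8 = 4.116 m/s².
Stopping distance: v·t_r + v²/(2a) = 35 with t_r = 1.4 s and a = 4.116 m/s².
So v² + 11.525 v − 288.12 = 0.
Positive root: v = −a·t_r + √((a·t_r)² + 2a·d) = −5.762 + √(33.201 + 288.12) = 12.1634 m/s.

Maximum speed ≈ 12.2 m/s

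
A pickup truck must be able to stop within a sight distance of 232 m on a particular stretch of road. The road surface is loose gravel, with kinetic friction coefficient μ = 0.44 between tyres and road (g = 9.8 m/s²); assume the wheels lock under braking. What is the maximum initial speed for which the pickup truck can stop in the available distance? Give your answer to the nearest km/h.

a = μg = 0.44 × 9.8 = 4.312 m/s².
v²/(2a) = d ⇒ v = √(2 × 4.312 × 232) = √2000.77 = 44.7300 m/s.
44.7300 m/s × 3.6 = 161.028 km/h.

Maximum speed ≈ 161 km/h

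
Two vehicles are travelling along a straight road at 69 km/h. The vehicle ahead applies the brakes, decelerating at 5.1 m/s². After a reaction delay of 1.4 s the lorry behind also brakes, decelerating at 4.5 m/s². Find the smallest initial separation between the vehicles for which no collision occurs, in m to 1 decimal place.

69 km/h ÷ 3.6 = 19.1667 m/s.
Leader travels v²/(2a_L) = 367.362 / 10.200 = 36.016 m before stopping.
Follower covers v·t_r = 19.1667 × 1.4 = 26.833 m while reacting, then v²/(2a_F) = 367.362 / 9.000 = 40.818 m while braking, for a total of 26.833 + 40.818 = 67.651 m.
Since a_F ≤ a_L and the follower starts braking later, the follower is never slower than the leader, so the closest approach is when both have stopped.
Minimum gap = 67.651 − 36.016 = 31.635 m.

Minimum gap ≈ 31.6 m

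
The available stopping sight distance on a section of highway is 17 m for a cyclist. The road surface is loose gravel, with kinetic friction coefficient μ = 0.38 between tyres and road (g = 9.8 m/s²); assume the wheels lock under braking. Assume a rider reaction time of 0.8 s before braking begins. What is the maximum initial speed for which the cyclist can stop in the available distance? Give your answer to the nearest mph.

Maximum speed ≈ 19 mph

a = μg = 0.38 × 9.8 = 3.724 m/s².
Stopping distance: v·t_r + v²/(2a) = 17 with t_r = 0.8 s and a = 3.724 m/s².
So v² + 5.958 v − 126.62 = 0.
Positive root: v = −a·t_r + √((a·t_r)² + 2a·d) = −2.979 + √(8.874 + 126.62) = 8.6612 m/s.
8.6612 m/s ÷ 0.44704 = 19.375 mph.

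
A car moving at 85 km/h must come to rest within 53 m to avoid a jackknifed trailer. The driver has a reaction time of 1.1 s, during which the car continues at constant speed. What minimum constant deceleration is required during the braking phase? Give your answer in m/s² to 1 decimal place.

85 km/h ÷ 3.6 = 23.6111 m/s.
Distance covered during reaction = 23.6111 × 1.1 = 25.972 m.
Distance available for braking: 53 − 25.972 = 27.028 m.
v² = 2a·d ⇒ a = v²/(2d) = 23.6111² / (2 × 27.028) = 557.484 / 54.056 = 10.3131 m/s².

Required deceleration ≈ 10.3 m/s²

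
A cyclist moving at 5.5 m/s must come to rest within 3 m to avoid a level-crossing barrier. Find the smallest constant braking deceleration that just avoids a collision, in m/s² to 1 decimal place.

Required deceleration ≈ 5.0 m/s²

v² = 2a·d ⇒ a = v²/(2d) = 5.5000² / (2 × 3.000) = 30.250 / 6.000 = 5.0417 m/s².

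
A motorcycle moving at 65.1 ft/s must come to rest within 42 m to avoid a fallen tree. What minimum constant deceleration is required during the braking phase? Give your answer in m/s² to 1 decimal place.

65.1 ft/s × 0.3048 = 19.8425 m/s.
v² = 2a·d ⇒ a = v²/(2d) = 19.8425² / (2 × 42.000) = 393.725 / 84.000 = 4.6872 m/s².

Required deceleration ≈ 4.7 m/s²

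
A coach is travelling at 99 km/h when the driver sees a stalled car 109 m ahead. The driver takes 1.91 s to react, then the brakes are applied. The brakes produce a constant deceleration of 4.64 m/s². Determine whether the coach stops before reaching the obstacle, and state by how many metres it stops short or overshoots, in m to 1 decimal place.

No — it overshoots by 25.0 m

99 km/h ÷ 3.6 = 27.5000 m/s.
Reaction distance = 27.5000 × 1.91 = 52.525 m.
Braking distance = v²/(2a) = 756.250 / 9.280 = 81.492 m.
Total stopping distance = 52.525 + 81.492 = 134.017 m, vs 109 m available — it cannot stop in time and overshoots by 134.017 − 109 = 25.017 m.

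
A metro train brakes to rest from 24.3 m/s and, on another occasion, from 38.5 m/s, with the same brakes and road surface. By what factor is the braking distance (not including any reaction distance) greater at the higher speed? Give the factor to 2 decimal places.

Braking distance d = v²/(2a), so with a fixed, d ∝ v².
Factor = (38.5/24.3)² = 1.5844² = 2.5103.

Factor ≈ 2.51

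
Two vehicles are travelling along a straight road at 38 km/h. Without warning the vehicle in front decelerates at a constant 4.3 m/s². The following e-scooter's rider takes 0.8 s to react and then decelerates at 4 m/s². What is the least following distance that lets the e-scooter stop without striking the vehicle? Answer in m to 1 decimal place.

38 km/h ÷ 3.6 = 10.5556 m/s.
Leader travels v²/(2a_L) = 111.421 / 8.600 = 12.956 m before stopping.
Follower covers v·t_r = 10.5556 × 0.8 = 8.444 m while reacting, then v²/(2a_F) = 111.421 / 8.000 = 13.928 m while braking, for a total of 8.444 + 13.928 = 22.372 m.
Since a_F ≤ a_L and the follower starts braking later, the follower is never slower than the leader, so the closest approach is when both have stopped.
Minimum gap = 22.372 − 12.956 = 9.416 m.

Minimum gap ≈ 9.4 m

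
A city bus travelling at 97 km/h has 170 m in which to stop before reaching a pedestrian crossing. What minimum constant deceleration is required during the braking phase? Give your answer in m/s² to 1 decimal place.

97 km/h ÷ 3.6 = 26.9444 m/s.
v² = 2a·d ⇒ a = v²/(2d) = 26.9444² / (2 × 170.000) = 726.001 / 340.000 = 2.1353 m/s².

Required deceleration ≈ 2.1 m/s²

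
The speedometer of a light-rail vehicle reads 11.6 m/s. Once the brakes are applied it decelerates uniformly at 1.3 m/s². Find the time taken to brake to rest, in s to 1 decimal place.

Braking time ≈ 8.9 s

Braking time = v/a = 11.6000 / 1.300 = 8.923 s.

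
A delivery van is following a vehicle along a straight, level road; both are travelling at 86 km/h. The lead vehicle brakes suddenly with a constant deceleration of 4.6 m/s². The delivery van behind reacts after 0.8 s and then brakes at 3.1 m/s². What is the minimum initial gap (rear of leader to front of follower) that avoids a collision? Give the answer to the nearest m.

Minimum gap ≈ 49 m

86 km/h ÷ 3.6 = 23.8889 m/s.
Leader travels v²/(2a_L) = 570.680 / 9.200 = 62.030 m before stopping.
Follower covers v·t_r = 23.8889 × 0.8 = 19.111 m while reacting, then v²/(2a_F) = 570.680 / 6.200 = 92.045 m while braking, for a total of 19.111 + 92.045 = 111.156 m.
Since a_F ≤ a_L and the follower starts braking later, the follower is never slower than the leader, so the closest approach is when both have stopped.
Minimum gap = 111.156 − 62.030 = 49.126 m.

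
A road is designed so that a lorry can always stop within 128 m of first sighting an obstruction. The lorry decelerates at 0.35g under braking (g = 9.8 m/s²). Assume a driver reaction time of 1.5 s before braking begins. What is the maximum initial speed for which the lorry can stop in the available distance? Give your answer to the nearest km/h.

Maximum speed ≈ 90 km/h

a = 0.35 × 9.8 = 3.430 m/s².
Stopping distance: v·t_r + v²/(2a) = 128 with t_r = 1.5 s and a = 3.430 m/s².
So v² + 10.290 v − 878.08 = 0.
Positive root: v = −a·t_r + √((a·t_r)² + 2a·d) = −5.145 + √(26.471 + 878.08) = 24.9308 m/s.
24.9308 m/s × 3.6 = 89.751 km/h.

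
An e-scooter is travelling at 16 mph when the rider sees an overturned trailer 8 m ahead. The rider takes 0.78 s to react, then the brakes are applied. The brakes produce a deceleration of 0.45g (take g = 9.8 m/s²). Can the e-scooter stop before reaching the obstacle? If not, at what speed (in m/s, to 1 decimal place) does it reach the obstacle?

16 mph × 0.44704 = 7.1526 m/s.
a = 0.45 × 9.8 = 4.410 m/s².
Reaction distance = 7.1526 × 0.78 = 5.579 m.
Braking distance needed to stop: v²/(2a) = 51.160 / 8.820 = 5.800 m, so total needed = 5.579 + 5.800 = 11.379 m > 8 m — it cannot stop.
Distance remaining when braking begins: 8 − 5.579 = 2.421 m.
v² = v₀² − 2a·d = 51.160 − 2 × 4.410 × 2.421 = 29.807 m²/s².
v = √29.807 = 5.460 m/s.

No — it strikes the obstacle at 5.5 m/s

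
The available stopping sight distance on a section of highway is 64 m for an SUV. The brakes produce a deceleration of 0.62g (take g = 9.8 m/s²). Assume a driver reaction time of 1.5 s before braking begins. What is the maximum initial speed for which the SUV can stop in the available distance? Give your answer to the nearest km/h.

a = 0.62 × 9.8 = 6.076 m/s².
Stopping distance: v·t_r + v²/(2a) = 64 with t_r = 1.5 s and a = 6.076 m/s².
So v² + 18.228 v − 777.73 = 0.
Positive root: v = −a·t_r + √((a·t_r)² + 2a·d) = −9.114 + √(83.065 + 777.73) = 20.2253 m/s.
20.2253 m/s × 3.6 = 72.811 km/h.

Maximum speed ≈ 73 km/h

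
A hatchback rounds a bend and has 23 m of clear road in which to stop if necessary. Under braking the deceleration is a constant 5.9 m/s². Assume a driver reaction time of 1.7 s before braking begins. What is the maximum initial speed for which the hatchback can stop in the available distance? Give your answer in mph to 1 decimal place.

Maximum speed ≈ 20.7 mph

Stopping distance: v·t_r + v²/(2a) = 23 with t_r = 1.7 s and a = 5.900 m/s².
So v² + 20.060 v − 271.40 = 0.
Positive root: v = −a·t_r + √((a·t_r)² + 2a·d) = −10.030 + √(100.601 + 271.40) = 9.2573 m/s.
9.2573 m/s ÷ 0.44704 = 20.708 mph.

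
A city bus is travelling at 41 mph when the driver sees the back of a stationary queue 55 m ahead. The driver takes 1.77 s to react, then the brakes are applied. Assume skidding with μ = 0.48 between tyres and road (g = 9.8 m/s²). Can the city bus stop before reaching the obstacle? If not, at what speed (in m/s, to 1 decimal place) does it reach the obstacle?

No — it strikes the obstacle at 11.1 m/s

41 mph × 0.44704 = 18.3286 m/s.
a = μg = 0.48 × 9.8 = 4.704 m/s².
Reaction distance = 18.3286 × 1.77 = 32.442 m.
Braking distance needed to stop: v²/(2a) = 335.938 / 9.408 = 35.708 m, so total needed = 32.442 + 35.708 = 68.150 m > 55 m — it cannot stop.
Distance remaining when braking begins: 55 − 32.442 = 22.558 m.
v² = v₀² − 2a·d = 335.938 − 2 × 4.704 × 22.558 = 123.712 m²/s².
v = √123.712 = 11.123 m/s.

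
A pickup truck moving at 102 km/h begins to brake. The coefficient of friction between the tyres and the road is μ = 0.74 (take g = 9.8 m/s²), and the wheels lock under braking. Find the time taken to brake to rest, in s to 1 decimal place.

102 km/h ÷ 3.6 = 28.3333 m/s.
a = μg = 0.74 × 9.8 = 7.252 m/s².
Braking time = v/a = 28.3333 / 7.252 = 3.907 s.

Braking time ≈ 3.9 s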